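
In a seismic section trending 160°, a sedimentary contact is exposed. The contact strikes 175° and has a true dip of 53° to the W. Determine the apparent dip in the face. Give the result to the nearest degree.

19°

Angle between strike (175°) and section (160°): β = 15°.
tan(apparent dip) = tan 53° · sin 15° = 0.3435
α = arctan(0.3435) = 18.96°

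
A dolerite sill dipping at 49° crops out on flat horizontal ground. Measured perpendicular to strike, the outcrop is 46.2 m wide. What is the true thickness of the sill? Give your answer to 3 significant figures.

34.9 m

True thickness t = w · sin(dip) = 46.2 × sin 49°
t = 46.2 × 0.7547 = 34.868 m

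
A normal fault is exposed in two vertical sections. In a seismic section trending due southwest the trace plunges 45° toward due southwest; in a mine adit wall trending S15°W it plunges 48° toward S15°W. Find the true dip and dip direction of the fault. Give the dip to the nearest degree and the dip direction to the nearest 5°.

true dip 48°, dip direction 200°

The two traces are lines in the plane: v₁ = (sin 225°·cos 45°, cos 225°·cos 45°, −sin 45°), v₂ = (sin 195°·cos 48°, cos 195°·cos 48°, −sin 48°).
The plane normal is n = v₁ × v₂ ∝ (-0.085, -0.249, 0.237).
True dip = arccos(n_z / |n|) = arccos(0.6683) = 48.1°.
Dip direction = azimuth of (n_x, n_y) = atan2(-0.085, -0.249) = 199°.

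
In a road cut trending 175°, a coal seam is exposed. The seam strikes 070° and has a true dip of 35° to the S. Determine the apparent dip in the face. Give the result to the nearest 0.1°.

The section lies 75° from the strike.
tan(apparent dip) = tan 35° · sin 75° = 0.6763
apparent dip = arctan 0.6763 = 34.07°

34.1°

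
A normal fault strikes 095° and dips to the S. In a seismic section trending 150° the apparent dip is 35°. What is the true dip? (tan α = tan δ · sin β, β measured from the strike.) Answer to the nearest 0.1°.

The section is 55° from the strike.
tan(true dip) = tan 35° / sin 55° = 0.8548
δ = arctan(0.8548) = 40.52°

40.5°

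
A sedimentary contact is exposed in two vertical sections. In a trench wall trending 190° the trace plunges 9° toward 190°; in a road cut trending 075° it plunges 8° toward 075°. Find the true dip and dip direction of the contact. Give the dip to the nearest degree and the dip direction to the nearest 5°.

Each apparent-dip line lies in the plane. As unit vectors (x east, y north, z up), v₁ plunges 9°→190° and v₂ plunges 8°→075°.
Cross product v₁ × v₂ gives the pole to the plane: n ∝ (0.175, -0.174, 0.886).
True dip = arccos(n_z / |n|) = arccos(0.9634) = 15.6°.
Dip direction = atan2(0.175, -0.174) = 135° (azimuth of n's horizontal projection).

true dip 16°, dip direction 135°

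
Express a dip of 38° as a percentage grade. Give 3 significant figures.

grade % = 100 × tan 38° = 100 × 0.7813

78.1%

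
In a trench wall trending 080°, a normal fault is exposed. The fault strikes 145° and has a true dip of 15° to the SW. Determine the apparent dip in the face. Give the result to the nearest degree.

14°

The section lies 65° from the strike.
tan α = tan 15° × sin 65° = 0.2679 × 0.9063 = 0.2428
apparent dip = arctan 0.2428 = 13.65°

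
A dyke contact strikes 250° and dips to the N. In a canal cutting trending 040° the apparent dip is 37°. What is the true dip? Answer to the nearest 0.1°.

The section is 30° from the strike.
tan(true dip) = tan 37° / sin 30° = 1.5071
true dip = arctan 1.5071 = 56.43°

56.4°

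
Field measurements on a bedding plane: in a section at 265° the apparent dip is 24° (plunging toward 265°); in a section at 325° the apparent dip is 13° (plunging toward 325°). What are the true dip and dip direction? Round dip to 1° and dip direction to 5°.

The two traces are lines in the plane: v₁ = (sin 265°·cos 24°, cos 265°·cos 24°, −sin 24°), v₂ = (sin 325°·cos 13°, cos 325°·cos 13°, −sin 13°).
n = v₁ × v₂ = (-0.343, -0.023, 0.771) (taken with n_z > 0).
tan δ = √(n_x²+n_y²)/n_z = 0.343/0.771, so δ = 24.0°.
Dip direction = atan2(-0.343, -0.023) = 266° (azimuth of n's horizontal projection).

true dip 24°, dip direction 265°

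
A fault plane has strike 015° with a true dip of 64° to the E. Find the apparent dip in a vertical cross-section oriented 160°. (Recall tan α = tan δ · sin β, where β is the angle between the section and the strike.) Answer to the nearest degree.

50°

The section lies 35° from the strike.
tan(apparent dip) = tan 64° · sin 35° = 1.1760
α = arctan(1.1760) = 49.62°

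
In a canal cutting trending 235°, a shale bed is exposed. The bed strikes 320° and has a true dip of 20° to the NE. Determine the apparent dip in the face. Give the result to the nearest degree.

20°

The strike is 320° and the section trends 235°; the acute angle between them is β = 85°.
tan(apparent dip) = tan 20° · sin 85° = 0.3626
apparent dip = arctan 0.3626 = 19.93°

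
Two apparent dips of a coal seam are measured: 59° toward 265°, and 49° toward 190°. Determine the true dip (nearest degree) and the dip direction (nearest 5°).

The two traces are lines in the plane: v₁ = (sin 265°·cos 59°, cos 265°·cos 59°, −sin 59°), v₂ = (sin 190°·cos 49°, cos 190°·cos 49°, −sin 49°).
n = v₁ × v₂ = (-0.520, -0.290, 0.326) (taken with n_z > 0).
tan δ = √(n_x²+n_y²)/n_z = 0.595/0.326, so δ = 61.3°.
The horizontal component of n points toward azimuth atan2(n_x, n_y) = 241°, the dip direction.

true dip 61°, dip direction 240°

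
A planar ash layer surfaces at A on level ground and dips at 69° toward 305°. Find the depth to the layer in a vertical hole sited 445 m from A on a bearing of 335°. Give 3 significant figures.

The hole lies 30° from the dip direction, so the down-dip offset is 445 × cos 30° = 385.38 m.
Depth = down-dip offset × tan(dip) = 385.38 × tan 69° = 385.38 × 2.6051
Depth = 1003.95 m

1000 m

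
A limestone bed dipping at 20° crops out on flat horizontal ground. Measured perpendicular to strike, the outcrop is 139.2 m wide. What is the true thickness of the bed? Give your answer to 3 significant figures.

47.6 m

True thickness t = w · sin(dip) = 139.2 × sin 20°
t = 139.2 × 0.3420 = 47.609 m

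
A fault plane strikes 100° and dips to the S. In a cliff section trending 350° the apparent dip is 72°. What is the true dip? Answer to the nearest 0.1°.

73.0°

β = acute angle between strike 100° and section 350° = 70°.
tan δ = tan α / sin β = tan 72° / sin 70° = 3.0777 / 0.9397 = 3.2752
δ = arctan(3.2752) = 73.02°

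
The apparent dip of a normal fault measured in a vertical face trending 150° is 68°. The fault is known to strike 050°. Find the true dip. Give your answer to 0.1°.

β = acute angle between strike 050° and section 150° = 80°.
tan δ = tan α / sin β = tan 68° / sin 80° = 2.4751 / 0.9848 = 2.5133
true dip = arctan 2.5133 = 68.30°

68.3°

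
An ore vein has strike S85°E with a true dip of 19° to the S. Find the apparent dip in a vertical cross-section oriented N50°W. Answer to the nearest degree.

Angle between strike (S85°E) and section (N50°W): β = 35°.
tan α = tan 19° × sin 35° = 0.3443 × 0.5736 = 0.1975
apparent dip = arctan 0.1975 = 11.17°

11°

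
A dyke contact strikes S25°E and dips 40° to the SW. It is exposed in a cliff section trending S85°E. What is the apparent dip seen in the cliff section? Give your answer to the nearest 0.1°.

Angle between strike (S25°E) and section (S85°E): β = 60°.
tan α = tan 40° × sin 60° = 0.8391 × 0.8660 = 0.7267
α = arctan(0.7267) = 36.01°

36.0°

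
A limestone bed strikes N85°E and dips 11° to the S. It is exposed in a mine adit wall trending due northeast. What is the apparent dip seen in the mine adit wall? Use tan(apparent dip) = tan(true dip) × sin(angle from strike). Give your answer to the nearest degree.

7°

Angle between strike (N85°E) and section (due northeast): β = 40°.
tan α = tan 11° × sin 40° = 0.1944 × 0.6428 = 0.1249
α = arctan(0.1249) = 7.12°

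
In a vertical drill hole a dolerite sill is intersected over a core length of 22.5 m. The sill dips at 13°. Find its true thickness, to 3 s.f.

21.9 m

True thickness t = h · cos(dip) = 22.5 × cos 13°
t = 22.5 × 0.9744 = 21.923 m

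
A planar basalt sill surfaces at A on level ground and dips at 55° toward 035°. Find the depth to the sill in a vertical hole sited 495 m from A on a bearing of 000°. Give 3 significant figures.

The hole lies 35° from the dip direction, so the down-dip offset is 495 × cos 35° = 405.48 m.
Depth = down-dip offset × tan(dip) = 405.48 × tan 55° = 405.48 × 1.4281
Depth = 579.09 m

579 m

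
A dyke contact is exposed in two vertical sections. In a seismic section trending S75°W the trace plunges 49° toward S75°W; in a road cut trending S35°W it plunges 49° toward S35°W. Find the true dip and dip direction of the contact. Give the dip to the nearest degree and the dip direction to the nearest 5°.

true dip 51°, dip direction 235°

Represent each trace as a vector plunging at its apparent dip toward its trend (east-north-up frame): v₁ = (-0.634, -0.170, -0.755), v₂ = (-0.376, -0.537, -0.755).
The plane normal is n = v₁ × v₂ ∝ (-0.277, -0.194, 0.277).
Dip δ = arctan(|n_h|/n_z) = arctan(0.339/0.277) = 50.8°.
Dip direction = azimuth of (n_x, n_y) = atan2(-0.277, -0.194) = 235°.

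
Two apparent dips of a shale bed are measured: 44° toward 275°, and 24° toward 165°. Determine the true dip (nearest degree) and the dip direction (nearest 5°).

true dip 52°, dip direction 235°

Represent each trace as a vector plunging at its apparent dip toward its trend (east-north-up frame): v₁ = (-0.717, 0.063, -0.695), v₂ = (0.236, -0.882, -0.407).
Cross product v₁ × v₂ gives the pole to the plane: n ∝ (-0.638, -0.456, 0.618).
True dip = arccos(n_z / |n|) = arccos(0.6186) = 51.8°.
Dip direction = azimuth of (n_x, n_y) = atan2(-0.638, -0.456) = 234°.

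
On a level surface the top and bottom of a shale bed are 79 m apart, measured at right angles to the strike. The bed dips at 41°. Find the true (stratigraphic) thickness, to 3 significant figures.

51.8 m

True thickness t = w · sin(dip) = 79 × sin 41°
t = 79 × 0.6561 = 51.829 m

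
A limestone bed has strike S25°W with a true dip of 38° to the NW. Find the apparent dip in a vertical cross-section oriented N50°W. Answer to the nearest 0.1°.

Angle between strike (S25°W) and section (N50°W): β = 75°.
tan α = tan 38° × sin 75° = 0.7813 × 0.9659 = 0.7547
α = arctan(0.7547) = 37.04°

37.0°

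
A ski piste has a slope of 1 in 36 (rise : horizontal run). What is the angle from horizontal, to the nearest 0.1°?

1.6°

tan θ = 1/36 = 0.0278
θ = arctan(0.0278) = 1.59°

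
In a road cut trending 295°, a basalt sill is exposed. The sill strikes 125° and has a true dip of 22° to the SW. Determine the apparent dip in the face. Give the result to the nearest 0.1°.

The strike is 125° and the section trends 295°; the acute angle between them is β = 10°.
tan(apparent dip) = tan 22° · sin 10° = 0.0702
apparent dip = arctan 0.0702 = 4.01°

4.0°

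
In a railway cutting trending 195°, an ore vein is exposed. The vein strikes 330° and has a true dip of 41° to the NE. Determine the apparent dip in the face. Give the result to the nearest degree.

The strike is 330° and the section trends 195°; the acute angle between them is β = 45°.
tan(apparent dip) = tan 41° · sin 45° = 0.6147
apparent dip = arctan 0.6147 = 31.58°

32°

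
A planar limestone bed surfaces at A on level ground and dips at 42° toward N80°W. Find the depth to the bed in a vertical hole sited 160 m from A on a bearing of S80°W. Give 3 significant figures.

135 m

The hole lies 20° from the dip direction, so the down-dip offset is 160 × cos 20° = 150.35 m.
Depth = down-dip offset × tan(dip) = 150.35 × tan 42° = 150.35 × 0.9004
Depth = 135.38 m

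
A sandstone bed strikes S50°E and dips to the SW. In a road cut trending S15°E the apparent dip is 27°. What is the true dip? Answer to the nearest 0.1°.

β = acute angle between strike S50°E and section S15°E = 35°.
tan(true dip) = tan 27° / sin 35° = 0.8883
true dip = arctan 0.8883 = 41.62°

41.6°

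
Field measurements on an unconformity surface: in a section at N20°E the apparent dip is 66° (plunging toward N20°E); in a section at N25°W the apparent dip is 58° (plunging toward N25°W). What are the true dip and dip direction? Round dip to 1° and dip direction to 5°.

Represent each trace as a vector plunging at its apparent dip toward its trend (east-north-up frame): v₁ = (0.139, 0.382, -0.914), v₂ = (-0.224, 0.480, -0.848).
The plane normal is n = v₁ × v₂ ∝ (0.115, 0.323, 0.152).
True dip = arccos(n_z / |n|) = arccos(0.4067) = 66.0°.
The horizontal component of n points toward azimuth atan2(n_x, n_y) = 20°, the dip direction.

true dip 66°, dip direction 020°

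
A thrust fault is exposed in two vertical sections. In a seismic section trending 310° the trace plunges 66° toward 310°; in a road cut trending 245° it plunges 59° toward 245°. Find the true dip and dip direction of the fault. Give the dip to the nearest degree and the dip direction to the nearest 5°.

Represent each trace as a vector plunging at its apparent dip toward its trend (east-north-up frame): v₁ = (-0.312, 0.261, -0.914), v₂ = (-0.467, -0.218, -0.857).
Cross product v₁ × v₂ gives the pole to the plane: n ∝ (-0.423, 0.159, 0.190).
Dip δ = arctan(|n_h|/n_z) = arctan(0.452/0.190) = 67.2°.
Dip direction = azimuth of (n_x, n_y) = atan2(-0.423, 0.159) = 291°.

true dip 67°, dip direction 290°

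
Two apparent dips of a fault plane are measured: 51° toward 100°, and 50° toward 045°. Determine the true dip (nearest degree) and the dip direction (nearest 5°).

true dip 54°, dip direction 075°

The two traces are lines in the plane: v₁ = (sin 100°·cos 51°, cos 100°·cos 51°, −sin 51°), v₂ = (sin 45°·cos 50°, cos 45°·cos 50°, −sin 50°).
The plane normal is n = v₁ × v₂ ∝ (0.437, 0.122, 0.331).
tan δ = √(n_x²+n_y²)/n_z = 0.454/0.331, so δ = 53.8°.
Dip direction = atan2(0.437, 0.122) = 74° (azimuth of n's horizontal projection).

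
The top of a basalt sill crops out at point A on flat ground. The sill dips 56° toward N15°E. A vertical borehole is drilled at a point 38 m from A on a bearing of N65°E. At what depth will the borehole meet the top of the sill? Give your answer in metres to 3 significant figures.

36.2 m

The hole lies 50° from the dip direction, so the down-dip offset is 38 × cos 50° = 24.43 m.
Depth = down-dip offset × tan(dip) = 24.43 × tan 56° = 24.43 × 1.4826
Depth = 36.21 m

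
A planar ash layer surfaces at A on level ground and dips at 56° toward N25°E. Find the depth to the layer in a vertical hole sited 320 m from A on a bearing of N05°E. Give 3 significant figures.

The hole lies 20° from the dip direction, so the down-dip offset is 320 × cos 20° = 300.70 m.
Depth = down-dip offset × tan(dip) = 300.70 × tan 56° = 300.70 × 1.4826
Depth = 445.81 m

446 m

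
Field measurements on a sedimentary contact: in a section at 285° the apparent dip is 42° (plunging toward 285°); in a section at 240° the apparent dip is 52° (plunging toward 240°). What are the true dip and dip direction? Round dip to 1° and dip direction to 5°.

Each apparent-dip line lies in the plane. As unit vectors (x east, y north, z up), v₁ plunges 42°→285° and v₂ plunges 52°→240°.
Cross product v₁ × v₂ gives the pole to the plane: n ∝ (-0.358, -0.209, 0.324).
tan δ = √(n_x²+n_y²)/n_z = 0.414/0.324, so δ = 52.0°.
The horizontal component of n points toward azimuth atan2(n_x, n_y) = 240°, the dip direction.

true dip 52°, dip direction 240°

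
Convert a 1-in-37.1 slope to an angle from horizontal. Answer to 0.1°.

tan θ = 1/37.1 = 0.0270
θ = arctan(0.0270) = 1.54°

1.5°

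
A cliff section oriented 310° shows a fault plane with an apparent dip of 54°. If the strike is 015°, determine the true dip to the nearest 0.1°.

56.6°

The section is 65° from the strike.
tan δ = tan α / sin β = tan 54° / sin 65° = 1.3764 / 0.9063 = 1.5187
true dip = arctan 1.5187 = 56.64°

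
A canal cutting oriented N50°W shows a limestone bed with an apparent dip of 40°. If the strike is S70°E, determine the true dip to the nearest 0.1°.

The section is 20° from the strike.
tan δ = tan α / sin β = tan 40° / sin 20° = 0.8391 / 0.3420 = 2.4534
true dip = arctan 2.4534 = 67.82°

67.8°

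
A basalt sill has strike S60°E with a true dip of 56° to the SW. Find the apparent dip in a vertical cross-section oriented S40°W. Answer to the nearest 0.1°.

55.6°

The section lies 80° from the strike.
tan α = tan 56° × sin 80° = 1.4826 × 0.9848 = 1.4600
apparent dip = arctan 1.4600 = 55.59°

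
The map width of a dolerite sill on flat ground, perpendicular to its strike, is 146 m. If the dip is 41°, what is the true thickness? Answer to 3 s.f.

True thickness t = w · sin(dip) = 146 × sin 41°
t = 146 × 0.6561 = 95.785 m

95.8 m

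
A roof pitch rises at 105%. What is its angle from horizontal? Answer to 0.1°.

tan θ = 105/100 = 1.0500
θ = arctan(1.0500) = 46.40°

46.4°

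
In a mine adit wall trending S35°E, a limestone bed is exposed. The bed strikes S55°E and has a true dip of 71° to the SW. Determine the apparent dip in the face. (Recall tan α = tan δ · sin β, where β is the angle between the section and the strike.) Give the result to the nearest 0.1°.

The section lies 20° from the strike.
tan α = tan 71° × sin 20° = 2.9042 × 0.3420 = 0.9933
α = arctan(0.9933) = 44.81°

44.8°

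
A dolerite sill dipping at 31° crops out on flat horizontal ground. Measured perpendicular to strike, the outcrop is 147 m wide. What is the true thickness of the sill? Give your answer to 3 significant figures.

75.7 m

True thickness t = w · sin(dip) = 147 × sin 31°
t = 147 × 0.5150 = 75.711 m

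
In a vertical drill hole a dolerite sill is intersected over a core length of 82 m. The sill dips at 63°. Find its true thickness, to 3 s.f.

37.2 m

True thickness t = h · cos(dip) = 82 × cos 63°
t = 82 × 0.4540 = 37.227 m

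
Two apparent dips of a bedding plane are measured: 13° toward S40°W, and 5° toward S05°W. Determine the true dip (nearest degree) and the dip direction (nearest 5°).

true dip 16°, dip direction 260°

The two traces are lines in the plane: v₁ = (sin 220°·cos 13°, cos 220°·cos 13°, −sin 13°), v₂ = (sin 185°·cos 5°, cos 185°·cos 5°, −sin 5°).
Cross product v₁ × v₂ gives the pole to the plane: n ∝ (-0.158, -0.035, 0.557).
tan δ = √(n_x²+n_y²)/n_z = 0.162/0.557, so δ = 16.2°.
Dip direction = atan2(-0.158, -0.035) = 258° (azimuth of n's horizontal projection).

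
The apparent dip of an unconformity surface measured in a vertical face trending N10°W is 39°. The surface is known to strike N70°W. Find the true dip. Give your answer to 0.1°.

The section is 60° from the strike.
tan(true dip) = tan 39° / sin 60° = 0.9351
true dip = arctan 0.9351 = 43.08°

43.1°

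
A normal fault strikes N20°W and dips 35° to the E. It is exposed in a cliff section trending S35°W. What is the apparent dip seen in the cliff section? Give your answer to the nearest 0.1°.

Angle between strike (N20°W) and section (S35°W): β = 55°.
tan α = tan 35° × sin 55° = 0.7002 × 0.8192 = 0.5736
α = arctan(0.5736) = 29.84°

29.8°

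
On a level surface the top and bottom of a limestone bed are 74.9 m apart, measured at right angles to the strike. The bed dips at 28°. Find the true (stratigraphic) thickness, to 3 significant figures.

True thickness t = w · sin(dip) = 74.9 × sin 28°
t = 74.9 × 0.4695 = 35.163 m

35.2 m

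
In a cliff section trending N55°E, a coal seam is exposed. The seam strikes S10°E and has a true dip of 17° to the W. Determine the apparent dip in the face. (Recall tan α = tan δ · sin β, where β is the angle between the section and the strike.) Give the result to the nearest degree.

15°

The section lies 65° from the strike.
tan(apparent dip) = tan 17° · sin 65° = 0.2771
α = arctan(0.2771) = 15.49°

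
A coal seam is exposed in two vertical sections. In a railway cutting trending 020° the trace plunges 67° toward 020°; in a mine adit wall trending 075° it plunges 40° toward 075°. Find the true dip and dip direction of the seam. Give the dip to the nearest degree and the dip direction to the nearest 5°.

true dip 68°, dip direction 005°

Each apparent-dip line lies in the plane. As unit vectors (x east, y north, z up), v₁ plunges 67°→020° and v₂ plunges 40°→075°.
n = v₁ × v₂ = (0.054, 0.595, 0.245) (taken with n_z > 0).
True dip = arccos(n_z / |n|) = arccos(0.3796) = 67.7°.
The horizontal component of n points toward azimuth atan2(n_x, n_y) = 5°, the dip direction.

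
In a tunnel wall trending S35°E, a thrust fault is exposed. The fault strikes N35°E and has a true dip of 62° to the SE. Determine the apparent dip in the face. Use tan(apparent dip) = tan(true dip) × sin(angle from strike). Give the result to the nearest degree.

Angle between strike (N35°E) and section (S35°E): β = 70°.
tan(apparent dip) = tan 62° · sin 70° = 1.7673
apparent dip = arctan 1.7673 = 60.50°

60°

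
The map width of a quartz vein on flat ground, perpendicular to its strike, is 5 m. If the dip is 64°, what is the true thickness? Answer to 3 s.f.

True thickness t = w · sin(dip) = 5 × sin 64°
t = 5 × 0.8988 = 4.494 m

4.49 m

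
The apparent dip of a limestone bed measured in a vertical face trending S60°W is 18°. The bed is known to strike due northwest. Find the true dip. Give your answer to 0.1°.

β = acute angle between strike due northwest and section S60°W = 75°.
tan(true dip) = tan 18° / sin 75° = 0.3364
true dip = arctan 0.3364 = 18.59°

18.6°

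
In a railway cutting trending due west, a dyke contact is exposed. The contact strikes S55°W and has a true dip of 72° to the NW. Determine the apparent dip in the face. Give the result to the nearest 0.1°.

60.5°

The strike is S55°W and the section trends due west; the acute angle between them is β = 35°.
tan(apparent dip) = tan 72° · sin 35° = 1.7653
apparent dip = arctan 1.7653 = 60.47°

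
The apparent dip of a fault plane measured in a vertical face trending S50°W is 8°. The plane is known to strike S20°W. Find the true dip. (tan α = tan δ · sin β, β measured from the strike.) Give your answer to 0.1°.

The section is 30° from the strike.
tan δ = tan α / sin β = tan 8° / sin 30° = 0.1405 / 0.5000 = 0.2811
true dip = arctan 0.2811 = 15.70°

15.7°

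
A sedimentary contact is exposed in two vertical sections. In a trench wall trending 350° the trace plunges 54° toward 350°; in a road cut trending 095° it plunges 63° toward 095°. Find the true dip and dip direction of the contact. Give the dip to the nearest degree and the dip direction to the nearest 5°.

The two traces are lines in the plane: v₁ = (sin 350°·cos 54°, cos 350°·cos 54°, −sin 54°), v₂ = (sin 95°·cos 63°, cos 95°·cos 63°, −sin 63°).
Cross product v₁ × v₂ gives the pole to the plane: n ∝ (0.548, 0.457, 0.258).
True dip = arccos(n_z / |n|) = arccos(0.3399) = 70.1°.
Dip direction = azimuth of (n_x, n_y) = atan2(0.548, 0.457) = 50°.

true dip 70°, dip direction 050°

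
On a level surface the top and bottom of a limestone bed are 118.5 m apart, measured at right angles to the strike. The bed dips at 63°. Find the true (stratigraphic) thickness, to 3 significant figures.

True thickness t = w · sin(dip) = 118.5 × sin 63°
t = 118.5 × 0.8910 = 105.584 m

106 m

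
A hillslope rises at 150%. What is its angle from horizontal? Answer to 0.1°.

tan θ = 150/100 = 1.5000
θ = arctan(1.5000) = 56.31°

56.3°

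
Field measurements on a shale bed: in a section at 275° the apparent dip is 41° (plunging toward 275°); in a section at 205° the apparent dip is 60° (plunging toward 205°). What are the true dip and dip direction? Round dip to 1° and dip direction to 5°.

true dip 60°, dip direction 215°

Each apparent-dip line lies in the plane. As unit vectors (x east, y north, z up), v₁ plunges 41°→275° and v₂ plunges 60°→205°.
The plane normal is n = v₁ × v₂ ∝ (-0.354, -0.512, 0.355).
True dip = arccos(n_z / |n|) = arccos(0.4947) = 60.4°.
Dip direction = azimuth of (n_x, n_y) = atan2(-0.354, -0.512) = 215°.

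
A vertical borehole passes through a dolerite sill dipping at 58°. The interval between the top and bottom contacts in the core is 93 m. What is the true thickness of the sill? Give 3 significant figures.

49.3 m

True thickness t = h · cos(dip) = 93 × cos 58°
t = 93 × 0.5299 = 49.282 m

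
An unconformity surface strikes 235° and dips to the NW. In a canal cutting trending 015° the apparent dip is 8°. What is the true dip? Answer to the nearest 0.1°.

The section is 40° from the strike.
tan(true dip) = tan 8° / sin 40° = 0.2186
true dip = arctan 0.2186 = 12.33°

12.3°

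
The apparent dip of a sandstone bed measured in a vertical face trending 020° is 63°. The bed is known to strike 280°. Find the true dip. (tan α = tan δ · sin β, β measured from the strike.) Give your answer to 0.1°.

β = acute angle between strike 280° and section 020° = 80°.
tan(true dip) = tan 63° / sin 80° = 1.9929
true dip = arctan 1.9929 = 63.35°

63.4°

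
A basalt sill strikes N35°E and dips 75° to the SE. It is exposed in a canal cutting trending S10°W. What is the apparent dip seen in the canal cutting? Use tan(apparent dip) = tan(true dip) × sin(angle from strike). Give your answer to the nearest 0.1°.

The section lies 25° from the strike.
tan α = tan 75° × sin 25° = 3.7321 × 0.4226 = 1.5772
apparent dip = arctan 1.5772 = 57.62°

57.6°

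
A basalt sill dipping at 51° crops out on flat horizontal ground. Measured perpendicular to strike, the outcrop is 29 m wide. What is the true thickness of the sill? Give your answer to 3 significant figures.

True thickness t = w · sin(dip) = 29 × sin 51°
t = 29 × 0.7771 = 22.537 m

22.5 m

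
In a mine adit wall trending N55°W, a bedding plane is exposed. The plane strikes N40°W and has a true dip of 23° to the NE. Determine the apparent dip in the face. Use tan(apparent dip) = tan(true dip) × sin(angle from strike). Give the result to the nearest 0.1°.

6.3°

The strike is N40°W and the section trends N55°W; the acute angle between them is β = 15°.
tan(apparent dip) = tan 23° · sin 15° = 0.1099
apparent dip = arctan 0.1099 = 6.27°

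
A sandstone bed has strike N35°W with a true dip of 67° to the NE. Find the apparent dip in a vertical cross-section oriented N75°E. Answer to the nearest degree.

66°

The section lies 70° from the strike.
tan(apparent dip) = tan 67° · sin 70° = 2.2138
α = arctan(2.2138) = 65.69°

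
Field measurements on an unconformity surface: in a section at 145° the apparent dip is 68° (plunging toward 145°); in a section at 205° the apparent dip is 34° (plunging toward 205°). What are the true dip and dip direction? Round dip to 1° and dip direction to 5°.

Each apparent-dip line lies in the plane. As unit vectors (x east, y north, z up), v₁ plunges 68°→145° and v₂ plunges 34°→205°.
The plane normal is n = v₁ × v₂ ∝ (0.525, -0.445, 0.269).
tan δ = √(n_x²+n_y²)/n_z = 0.688/0.269, so δ = 68.7°.
Dip direction = azimuth of (n_x, n_y) = atan2(0.525, -0.445) = 130°.

true dip 69°, dip direction 130°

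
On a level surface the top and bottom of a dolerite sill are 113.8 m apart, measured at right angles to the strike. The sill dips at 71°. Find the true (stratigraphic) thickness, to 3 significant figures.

108 m

True thickness t = w · sin(dip) = 113.8 × sin 71°
t = 113.8 × 0.9455 = 107.600 m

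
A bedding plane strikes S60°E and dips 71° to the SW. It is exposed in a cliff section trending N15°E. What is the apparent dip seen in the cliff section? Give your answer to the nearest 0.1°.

Angle between strike (S60°E) and section (N15°E): β = 75°.
tan(apparent dip) = tan 71° · sin 75° = 2.8053
apparent dip = arctan 2.8053 = 70.38°

70.4°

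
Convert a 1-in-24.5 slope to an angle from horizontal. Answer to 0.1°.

tan θ = 1/24.5 = 0.0408
θ = arctan(0.0408) = 2.34°

2.3°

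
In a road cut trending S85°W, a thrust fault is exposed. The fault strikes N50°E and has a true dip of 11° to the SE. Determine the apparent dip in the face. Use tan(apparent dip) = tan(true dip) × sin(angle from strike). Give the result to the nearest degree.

6°

Angle between strike (N50°E) and section (S85°W): β = 35°.
tan α = tan 11° × sin 35° = 0.1944 × 0.5736 = 0.1115
apparent dip = arctan 0.1115 = 6.36°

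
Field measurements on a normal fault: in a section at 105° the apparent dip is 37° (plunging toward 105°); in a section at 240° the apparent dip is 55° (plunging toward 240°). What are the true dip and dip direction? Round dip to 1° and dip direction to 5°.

The two traces are lines in the plane: v₁ = (sin 105°·cos 37°, cos 105°·cos 37°, −sin 37°), v₂ = (sin 240°·cos 55°, cos 240°·cos 55°, −sin 55°).
The plane normal is n = v₁ × v₂ ∝ (0.003, -0.931, 0.324).
tan δ = √(n_x²+n_y²)/n_z = 0.931/0.324, so δ = 70.8°.
Dip direction = azimuth of (n_x, n_y) = atan2(0.003, -0.931) = 180°.

true dip 71°, dip direction 180°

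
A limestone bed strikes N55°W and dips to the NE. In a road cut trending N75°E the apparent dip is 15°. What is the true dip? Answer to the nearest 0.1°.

β = acute angle between strike N55°W and section N75°E = 50°.
tan δ = tan α / sin β = tan 15° / sin 50° = 0.2679 / 0.7660 = 0.3498
δ = arctan(0.3498) = 19.28°

19.3°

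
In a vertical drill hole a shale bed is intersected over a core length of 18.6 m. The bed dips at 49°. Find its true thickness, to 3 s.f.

True thickness t = h · cos(dip) = 18.6 × cos 49°
t = 18.6 × 0.6561 = 12.203 m

12.2 m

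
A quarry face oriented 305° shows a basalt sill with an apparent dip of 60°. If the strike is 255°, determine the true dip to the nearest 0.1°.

66.1°

β = acute angle between strike 255° and section 305° = 50°.
tan(true dip) = tan 60° / sin 50° = 2.2610
true dip = arctan 2.2610 = 66.14°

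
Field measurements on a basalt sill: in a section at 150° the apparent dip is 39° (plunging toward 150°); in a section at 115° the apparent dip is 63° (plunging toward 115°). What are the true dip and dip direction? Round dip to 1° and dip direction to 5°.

true dip 67°, dip direction 080°

Each apparent-dip line lies in the plane. As unit vectors (x east, y north, z up), v₁ plunges 39°→150° and v₂ plunges 63°→115°.
The plane normal is n = v₁ × v₂ ∝ (0.479, 0.087, 0.202).
Dip δ = arctan(|n_h|/n_z) = arctan(0.487/0.202) = 67.4°.
The horizontal component of n points toward azimuth atan2(n_x, n_y) = 80°, the dip direction.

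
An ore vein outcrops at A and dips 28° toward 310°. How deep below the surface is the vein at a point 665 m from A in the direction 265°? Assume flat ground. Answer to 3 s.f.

The hole lies 45° from the dip direction, so the down-dip offset is 665 × cos 45° = 470.23 m.
Depth = down-dip offset × tan(dip) = 470.23 × tan 28° = 470.23 × 0.5317
Depth = 250.02 m

250 m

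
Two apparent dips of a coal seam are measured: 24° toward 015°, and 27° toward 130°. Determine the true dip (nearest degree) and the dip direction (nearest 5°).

Each apparent-dip line lies in the plane. As unit vectors (x east, y north, z up), v₁ plunges 24°→015° and v₂ plunges 27°→130°.
The plane normal is n = v₁ × v₂ ∝ (0.634, 0.170, 0.738).
tan δ = √(n_x²+n_y²)/n_z = 0.656/0.738, so δ = 41.6°.
The horizontal component of n points toward azimuth atan2(n_x, n_y) = 75°, the dip direction.

true dip 42°, dip direction 075°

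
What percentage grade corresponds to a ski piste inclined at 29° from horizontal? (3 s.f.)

grade % = 100 × tan 29° = 100 × 0.5543

55.4%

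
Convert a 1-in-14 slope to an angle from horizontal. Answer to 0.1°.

4.1°

tan θ = 1/14 = 0.0714
θ = arctan(0.0714) = 4.09°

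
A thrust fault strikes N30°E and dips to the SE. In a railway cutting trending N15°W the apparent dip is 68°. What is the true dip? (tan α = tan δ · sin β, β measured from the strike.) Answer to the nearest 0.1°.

74.1°

β = acute angle between strike N30°E and section N15°W = 45°.
tan(true dip) = tan 68° / sin 45° = 3.5003
true dip = arctan 3.5003 = 74.06°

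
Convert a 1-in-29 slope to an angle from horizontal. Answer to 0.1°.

tan θ = 1/29 = 0.0345
θ = arctan(0.0345) = 1.97°

2.0°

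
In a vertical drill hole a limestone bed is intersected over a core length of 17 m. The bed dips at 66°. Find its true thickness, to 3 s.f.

6.91 m

True thickness t = h · cos(dip) = 17 × cos 66°
t = 17 × 0.4067 = 6.915 m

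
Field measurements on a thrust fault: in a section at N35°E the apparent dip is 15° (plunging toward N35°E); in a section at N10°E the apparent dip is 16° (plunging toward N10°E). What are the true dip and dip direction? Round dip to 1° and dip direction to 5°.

The two traces are lines in the plane: v₁ = (sin 35°·cos 15°, cos 35°·cos 15°, −sin 15°), v₂ = (sin 10°·cos 16°, cos 10°·cos 16°, −sin 16°).
n = v₁ × v₂ = (0.027, 0.110, 0.392) (taken with n_z > 0).
tan δ = √(n_x²+n_y²)/n_z = 0.113/0.392, so δ = 16.0°.
The horizontal component of n points toward azimuth atan2(n_x, n_y) = 14°, the dip direction.

true dip 16°, dip direction 015°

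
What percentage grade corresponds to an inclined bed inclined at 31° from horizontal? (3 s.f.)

grade % = 100 × tan 31° = 100 × 0.6009

60.1%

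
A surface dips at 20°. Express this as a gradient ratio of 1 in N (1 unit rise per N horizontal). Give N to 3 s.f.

1 : N means tan θ = 1/N, so N = 1/tan 20° = 1/0.3640

1 in 2.75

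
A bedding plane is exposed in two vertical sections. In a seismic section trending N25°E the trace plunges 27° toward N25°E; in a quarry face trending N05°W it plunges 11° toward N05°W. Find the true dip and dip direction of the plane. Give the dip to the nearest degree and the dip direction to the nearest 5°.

The two traces are lines in the plane: v₁ = (sin 25°·cos 27°, cos 25°·cos 27°, −sin 27°), v₂ = (sin 355°·cos 11°, cos 355°·cos 11°, −sin 11°).
Cross product v₁ × v₂ gives the pole to the plane: n ∝ (0.290, 0.111, 0.437).
Dip δ = arctan(|n_h|/n_z) = arctan(0.310/0.437) = 35.4°.
Dip direction = azimuth of (n_x, n_y) = atan2(0.290, 0.111) = 69°.

true dip 35°, dip direction 070°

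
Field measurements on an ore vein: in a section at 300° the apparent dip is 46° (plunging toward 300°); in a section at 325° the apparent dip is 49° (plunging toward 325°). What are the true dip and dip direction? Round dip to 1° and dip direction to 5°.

true dip 49°, dip direction 325°

The two traces are lines in the plane: v₁ = (sin 300°·cos 46°, cos 300°·cos 46°, −sin 46°), v₂ = (sin 325°·cos 49°, cos 325°·cos 49°, −sin 49°).
Cross product v₁ × v₂ gives the pole to the plane: n ∝ (-0.124, 0.183, 0.193).
Dip δ = arctan(|n_h|/n_z) = arctan(0.222/0.193) = 49.0°.
Dip direction = azimuth of (n_x, n_y) = atan2(-0.124, 0.183) = 326°.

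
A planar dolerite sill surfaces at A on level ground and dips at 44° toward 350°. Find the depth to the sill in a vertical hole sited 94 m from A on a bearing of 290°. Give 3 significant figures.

45.4 m

The hole lies 60° from the dip direction, so the down-dip offset is 94 × cos 60° = 47.00 m.
Depth = down-dip offset × tan(dip) = 47.00 × tan 44° = 47.00 × 0.9657
Depth = 45.39 m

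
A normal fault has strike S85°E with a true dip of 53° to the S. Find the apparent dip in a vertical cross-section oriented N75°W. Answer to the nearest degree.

13°

Angle between strike (S85°E) and section (N75°W): β = 10°.
tan(apparent dip) = tan 53° · sin 10° = 0.2304
α = arctan(0.2304) = 12.98°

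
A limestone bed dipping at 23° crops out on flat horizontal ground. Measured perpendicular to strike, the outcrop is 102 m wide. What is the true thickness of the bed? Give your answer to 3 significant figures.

39.9 m

True thickness t = w · sin(dip) = 102 × sin 23°
t = 102 × 0.3907 = 39.855 m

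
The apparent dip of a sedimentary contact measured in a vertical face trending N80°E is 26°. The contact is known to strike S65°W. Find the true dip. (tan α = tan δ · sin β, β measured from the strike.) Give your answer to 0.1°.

β = acute angle between strike S65°W and section N80°E = 15°.
tan δ = tan α / sin β = tan 26° / sin 15° = 0.4877 / 0.2588 = 1.8845
δ = arctan(1.8845) = 62.05°

62.0°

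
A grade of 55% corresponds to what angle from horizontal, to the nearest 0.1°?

tan θ = 55/100 = 0.5500
θ = arctan(0.5500) = 28.81°

28.8°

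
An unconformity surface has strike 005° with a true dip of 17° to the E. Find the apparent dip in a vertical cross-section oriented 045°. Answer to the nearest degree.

The section lies 40° from the strike.
tan(apparent dip) = tan 17° · sin 40° = 0.1965
apparent dip = arctan 0.1965 = 11.12°

11°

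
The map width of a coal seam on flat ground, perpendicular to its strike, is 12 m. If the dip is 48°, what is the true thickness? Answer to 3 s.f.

True thickness t = w · sin(dip) = 12 × sin 48°
t = 12 × 0.7431 = 8.918 m

8.92 m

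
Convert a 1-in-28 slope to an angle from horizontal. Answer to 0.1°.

2.0°

tan θ = 1/28 = 0.0357
θ = arctan(0.0357) = 2.05°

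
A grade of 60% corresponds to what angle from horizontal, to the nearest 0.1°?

tan θ = 60/100 = 0.6000
θ = arctan(0.6000) = 30.96°

31.0°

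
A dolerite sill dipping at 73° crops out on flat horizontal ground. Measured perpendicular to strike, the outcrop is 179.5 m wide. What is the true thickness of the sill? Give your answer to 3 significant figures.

True thickness t = w · sin(dip) = 179.5 × sin 73°
t = 179.5 × 0.9563 = 171.657 m

172 m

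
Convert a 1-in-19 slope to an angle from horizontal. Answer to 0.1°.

3.0°

tan θ = 1/19 = 0.0526
θ = arctan(0.0526) = 3.01°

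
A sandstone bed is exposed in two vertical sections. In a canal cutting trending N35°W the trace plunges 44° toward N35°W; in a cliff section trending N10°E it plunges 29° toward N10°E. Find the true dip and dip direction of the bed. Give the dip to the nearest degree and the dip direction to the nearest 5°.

true dip 44°, dip direction 315°

Each apparent-dip line lies in the plane. As unit vectors (x east, y north, z up), v₁ plunges 44°→N35°W and v₂ plunges 29°→N10°E.
Cross product v₁ × v₂ gives the pole to the plane: n ∝ (-0.313, 0.306, 0.445).
tan δ = √(n_x²+n_y²)/n_z = 0.437/0.445, so δ = 44.5°.
Dip direction = azimuth of (n_x, n_y) = atan2(-0.313, 0.306) = 314°.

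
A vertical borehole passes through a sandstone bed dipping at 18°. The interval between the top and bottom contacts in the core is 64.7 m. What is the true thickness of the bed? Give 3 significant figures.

61.5 m

True thickness t = h · cos(dip) = 64.7 × cos 18°
t = 64.7 × 0.9511 = 61.533 m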